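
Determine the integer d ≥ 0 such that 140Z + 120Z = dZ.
In the PID Z, (a, b) is generated by gcd(a, b). Compute gcd(140, 120) with the extended Euclidean algorithm, tracking rows (r, s, t) with s·140 + t·120 = r:
  row A: (140, 1, 0)   [1·140 + 0·120 = 140]
  row B: (120, 0, 1)   [0·140 + 1·120 = 120]
  140 = 1·120 + 20   → row C = row A − 1·row B = (20, 1, −1)   [check: 1·140 − 1·120 = 20]
  120 = 6·20 + 0   → remainder 0, stop. gcd = 20 (last nonzero row C).
So gcd(140, 120) = 20, with Bézout identity 1·140 − 1·120 = 20. Containment (⊇): the Bézout identity exhibits 20 as an element of (140, 120), giving (20) ⊆ (140, 120). Containment (⊆): since 20 | 140 and 20 | 120 (140 = 20·7, 120 = 20·6), every Z-linear combination of 140 and 120 is divisible by 20, so (140, 120) ⊆ (20). Therefore (140, 120) = (20), d = 20.

Final answer: (140, 120) = (20); d = 20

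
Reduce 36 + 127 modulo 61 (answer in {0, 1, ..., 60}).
41

Reduce the summands first: 127 ≡ 5 (mod 61), so 36 + 127 ≡ 36 + 5 (mod 61). 36 + 5 = 41; 41 = 0·61 + 41, so (36 + 127) mod 61 = 41.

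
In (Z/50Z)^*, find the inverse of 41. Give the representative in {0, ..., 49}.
Apply the extended Euclidean algorithm to (50, 41), tracking rows (r, s, t) with s·50 + t·41 = r. Each division r_prev = q·r_cur + r_new produces the new row as (previous row) − q·(current row):
  row A: (50, 1, 0)   [1·50 + 0·41 = 50]
  row B: (41, 0, 1)   [0·50 + 1·41 = 41]
  50 = 1·41 + 9   → row C = row A − 1·row B = (9, 1, −1)   [check: 1·50 − 1·41 = 9]
  41 = 4·9 + 5   → row D = row B − 4·row C = (5, −4, 5)   [check: −4·50 + 5·41 = 5]
  9 = 1·5 + 4   → row E = row C − 1·row D = (4, 5, −6)   [check: 5·50 − 6·41 = 4]
  5 = 1·4 + 1   → row F = row D − 1·row E = (1, −9, 11)   [check: −9·50 + 11·41 = 1]
  4 = 4·1 + 0   → remainder 0, stop. gcd = 1 (last nonzero row F).
The gcd is 1, so 41 is invertible mod 50. The last nonzero row gives −9·50 + 11·41 = 1, so t = 11. So 41^(−1) ≡ 11 (mod 50). Verify: 41 · 11 = 451 ≡ 1 (mod 50). ✓

Final answer: 41^(−1) ≡ 11 (mod 50)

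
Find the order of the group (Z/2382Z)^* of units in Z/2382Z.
(Z/2382Z)^* consists of the classes a with gcd(a, 2382) = 1, so its order is φ(2382). φ is multiplicative, with φ(p^e) = p^e − p^(e−1). Factorise 2382 = 2 · 3 · 397. Then
  φ(2382) = (2 − 1) · (3 − 1) · (397 − 1) = 1 · 2 · 396 = 792.
Thus |(Z/2382Z)^*| = 792.

Final answer: |(Z/2382Z)^*| = 792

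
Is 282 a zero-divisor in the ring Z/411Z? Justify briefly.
gcd(282, 411) = 3 > 1, so 282 is not a unit in Z/411Z. In Z/nZ every nonzero non-unit is a zero-divisor: explicitly, take b = 411/gcd = 137 ≠ 0 (mod 411); then 282·137 = 38634 = 94·411, i.e. 282·137 ≡ 0 (mod 411). So 282 is a zero-divisor.

Final answer: YES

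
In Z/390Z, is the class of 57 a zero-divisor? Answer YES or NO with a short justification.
YES

gcd(57, 390) = 3 > 1, so 57 is not a unit in Z/390Z. In Z/nZ every nonzero non-unit is a zero-divisor: explicitly, take b = 390/gcd = 130 ≠ 0 (mod 390); then 57·130 = 7410 = 19·390, i.e. 57·130 ≡ 0 (mod 390). So 57 is a zero-divisor.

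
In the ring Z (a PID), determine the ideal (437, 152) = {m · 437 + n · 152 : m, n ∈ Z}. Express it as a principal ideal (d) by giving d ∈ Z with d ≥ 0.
In the PID Z, (a, b) is generated by gcd(a, b). Compute gcd(437, 152) with the extended Euclidean algorithm, tracking rows (r, s, t) with s·437 + t·152 = r:
  row A: (437, 1, 0)   [1·437 + 0·152 = 437]
  row B: (152, 0, 1)   [0·437 + 1·152 = 152]
  437 = 2·152 + 133   → row C = row A − 2·row B = (133, 1, −2)   [check: 1·437 − 2·152 = 133]
  152 = 1·133 + 19   → row D = row B − 1·row C = (19, −1, 3)   [check: −1·437 + 3·152 = 19]
  133 = 7·19 + 0   → remainder 0, stop. gcd = 19 (last nonzero row D).
So gcd(437, 152) = 19, with Bézout identity −1·437 + 3·152 = 19. Containment (⊇): the Bézout identity exhibits 19 as an element of (437, 152), giving (19) ⊆ (437, 152). Containment (⊆): since 19 | 437 and 19 | 152 (437 = 19·23, 152 = 19·8), every Z-linear combination of 437 and 152 is divisible by 19, so (437, 152) ⊆ (19). Therefore (437, 152) = (19), d = 19.

Final answer: (437, 152) = (19); d = 19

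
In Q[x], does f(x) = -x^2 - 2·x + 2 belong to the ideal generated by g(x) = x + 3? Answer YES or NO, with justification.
In Q[x] the ideal (g) consists of all multiples of g, so f ∈ (g) iff g | f, i.e. iff the remainder of f on division by g is 0. Divide f by g (g is monic, so eliminate the leading term of the running remainder at each step):
  leading term -x^2: subtract (-x)·g(x) = -x^2 - 3·x, leaving x + 2
  leading term x: subtract (1)·g(x) = x + 3, leaving -1
The remainder r(x) = -1 ≠ 0 (and deg r < deg g), so g ∤ f, i.e. f ∉ (g).

Final answer: NO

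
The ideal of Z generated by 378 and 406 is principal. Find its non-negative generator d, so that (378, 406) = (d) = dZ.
In the PID Z, (a, b) is generated by gcd(a, b). Compute gcd(406, 378) with the extended Euclidean algorithm, tracking rows (r, s, t) with s·406 + t·378 = r:
  row A: (406, 1, 0)   [1·406 + 0·378 = 406]
  row B: (378, 0, 1)   [0·406 + 1·378 = 378]
  406 = 1·378 + 28   → row C = row A − 1·row B = (28, 1, −1)   [check: 1·406 − 1·378 = 28]
  378 = 13·28 + 14   → row D = row B − 13·row C = (14, −13, 14)   [check: −13·406 + 14·378 = 14]
  28 = 2·14 + 0   → remainder 0, stop. gcd = 14 (last nonzero row D).
So gcd(378, 406) = 14, with Bézout identity −13·406 + 14·378 = 14. Containment (⊇): the Bézout identity exhibits 14 as an element of (378, 406), giving (14) ⊆ (378, 406). Containment (⊆): since 14 | 378 and 14 | 406 (378 = 14·27, 406 = 14·29), every Z-linear combination of 378 and 406 is divisible by 14, so (378, 406) ⊆ (14). Therefore (378, 406) = (14), d = 14.

Final answer: (378, 406) = (14); d = 14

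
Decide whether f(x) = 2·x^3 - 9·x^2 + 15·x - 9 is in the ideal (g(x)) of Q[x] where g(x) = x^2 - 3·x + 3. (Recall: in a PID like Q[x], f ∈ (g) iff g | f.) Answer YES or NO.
In Q[x] the ideal (g) consists of all multiples of g, so f ∈ (g) iff g | f, i.e. iff the remainder of f on division by g is 0. Divide f by g (g is monic, so eliminate the leading term of the running remainder at each step):
  leading term 2·x^3: subtract (2·x)·g(x) = 2·x^3 - 6·x^2 + 6·x, leaving -3·x^2 + 9·x - 9
  leading term -3·x^2: subtract (-3)·g(x) = -3·x^2 + 9·x - 9, leaving 0
The remainder is 0, so f(x) = g(x) · h(x) with h(x) = 2·x - 3. Hence g | f, i.e. f ∈ (g).

Final answer: YES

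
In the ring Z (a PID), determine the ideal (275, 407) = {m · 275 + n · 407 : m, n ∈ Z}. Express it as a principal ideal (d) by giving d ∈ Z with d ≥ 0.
In the PID Z, (a, b) is generated by gcd(a, b). Compute gcd(407, 275) with the extended Euclidean algorithm, tracking rows (r, s, t) with s·407 + t·275 = r:
  row A: (407, 1, 0)   [1·407 + 0·275 = 407]
  row B: (275, 0, 1)   [0·407 + 1·275 = 275]
  407 = 1·275 + 132   → row C = row A − 1·row B = (132, 1, −1)   [check: 1·407 − 1·275 = 132]
  275 = 2·132 + 11   → row D = row B − 2·row C = (11, −2, 3)   [check: −2·407 + 3·275 = 11]
  132 = 12·11 + 0   → remainder 0, stop. gcd = 11 (last nonzero row D).
So gcd(275, 407) = 11, with Bézout identity −2·407 + 3·275 = 11. Containment (⊇): the Bézout identity exhibits 11 as an element of (275, 407), giving (11) ⊆ (275, 407). Containment (⊆): since 11 | 275 and 11 | 407 (275 = 11·25, 407 = 11·37), every Z-linear combination of 275 and 407 is divisible by 11, so (275, 407) ⊆ (11). Therefore (275, 407) = (11), d = 11.

Final answer: (275, 407) = (11); d = 11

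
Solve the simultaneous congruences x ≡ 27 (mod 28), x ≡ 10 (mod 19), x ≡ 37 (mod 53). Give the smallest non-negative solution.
The moduli 28, 19, 53 are pairwise coprime, so by the CRT there is a unique solution mod 28·19·53 = 28196.
Solve by successive substitution. Start with x ≡ 27 (mod 28).
  Combine with x ≡ 10 (mod 19): write x = 27 + 28·t and require 27 + 28·t ≡ 10 (mod 19), i.e. 28·t ≡ 10 − 27 ≡ 2 (mod 19). Since 28^(−1) ≡ 17 (mod 19) (28 ≡ 9 (mod 19)), t ≡ 17·2 ≡ 15 (mod 19). So x ≡ 27 + 28·15 = 447 (mod 532).
  Combine with x ≡ 37 (mod 53): write x = 447 + 532·t and require 447 + 532·t ≡ 37 (mod 53), i.e. 532·t ≡ 37 − 447 ≡ 14 (mod 53). Since 532^(−1) ≡ 27 (mod 53) (532 ≡ 2 (mod 53)), t ≡ 27·14 ≡ 7 (mod 53). So x ≡ 447 + 532·7 = 4171 (mod 28196).
Unique solution in [0, 28196): x = 4171.

Final answer: x ≡ 4171 (mod 28196); the representative in [0, 28196) is 4171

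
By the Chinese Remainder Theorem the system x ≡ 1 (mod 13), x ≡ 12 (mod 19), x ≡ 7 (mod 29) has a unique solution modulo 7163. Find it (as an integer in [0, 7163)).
The moduli 13, 19, 29 are pairwise coprime, so by the CRT there is a unique solution mod 13·19·29 = 7163.
Solve by successive substitution. Start with x ≡ 1 (mod 13).
  Combine with x ≡ 12 (mod 19): write x = 1 + 13·t and require 1 + 13·t ≡ 12 (mod 19), i.e. 13·t ≡ 12 − 1 ≡ 11 (mod 19). Since 13^(−1) ≡ 3 (mod 19), t ≡ 3·11 ≡ 14 (mod 19). So x ≡ 1 + 13·14 = 183 (mod 247).
  Combine with x ≡ 7 (mod 29): write x = 183 + 247·t and require 183 + 247·t ≡ 7 (mod 29), i.e. 247·t ≡ 7 − 183 ≡ 27 (mod 29). Since 247^(−1) ≡ 2 (mod 29) (247 ≡ 15 (mod 29)), t ≡ 2·27 ≡ 25 (mod 29). So x ≡ 183 + 247·25 = 6358 (mod 7163).
Unique solution in [0, 7163): x = 6358.

Final answer: x ≡ 6358 (mod 7163); the representative in [0, 7163) is 6358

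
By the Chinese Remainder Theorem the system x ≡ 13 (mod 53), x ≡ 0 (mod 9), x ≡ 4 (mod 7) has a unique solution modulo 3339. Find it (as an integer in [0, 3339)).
The moduli 53, 9, 7 are pairwise coprime, so by the CRT there is a unique solution mod 53·9·7 = 3339.
Solve by successive substitution. Start with x ≡ 13 (mod 53).
  Combine with x ≡ 0 (mod 9): write x = 13 + 53·t and require 13 + 53·t ≡ 0 (mod 9), i.e. 53·t ≡ 0 − 13 ≡ 5 (mod 9). Since 53^(−1) ≡ 8 (mod 9) (53 ≡ 8 (mod 9)), t ≡ 8·5 ≡ 4 (mod 9). So x ≡ 13 + 53·4 = 225 (mod 477).
  Combine with x ≡ 4 (mod 7): write x = 225 + 477·t and require 225 + 477·t ≡ 4 (mod 7), i.e. 477·t ≡ 4 − 225 ≡ 3 (mod 7). Since 477^(−1) ≡ 1 (mod 7) (477 ≡ 1 (mod 7)), t ≡ 1·3 ≡ 3 (mod 7). So x ≡ 225 + 477·3 = 1656 (mod 3339).
Unique solution in [0, 3339): x = 1656.

Final answer: x ≡ 1656 (mod 3339); the representative in [0, 3339) is 1656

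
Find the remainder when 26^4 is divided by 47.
42

Use repeated squaring. Binary(4) = 100. Walk through the bits of the exponent 4 left-to-right: at each bit after the leading one, square the running value, then multiply by 26 if the bit is 1 (always reducing mod 47):
  bit 1 = 1 (leading): start with 26.
  bit 2 = 0: square 26^2 = 676 ≡ 18 (mod 47).
  bit 3 = 0: square 18^2 = 324 ≡ 42 (mod 47).
Final value: 26^4 ≡ 42 (mod 47).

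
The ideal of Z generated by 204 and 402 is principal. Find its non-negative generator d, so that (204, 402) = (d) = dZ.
(204, 402) = (6); d = 6

In the PID Z, (a, b) is generated by gcd(a, b). Compute gcd(402, 204) with the extended Euclidean algorithm, tracking rows (r, s, t) with s·402 + t·204 = r:
  row A: (402, 1, 0)   [1·402 + 0·204 = 402]
  row B: (204, 0, 1)   [0·402 + 1·204 = 204]
  402 = 1·204 + 198   → row C = row A − 1·row B = (198, 1, −1)   [check: 1·402 − 1·204 = 198]
  204 = 1·198 + 6   → row D = row B − 1·row C = (6, −1, 2)   [check: −1·402 + 2·204 = 6]
  198 = 33·6 + 0   → remainder 0, stop. gcd = 6 (last nonzero row D).
So gcd(204, 402) = 6, with Bézout identity −1·402 + 2·204 = 6. Containment (⊇): the Bézout identity exhibits 6 as an element of (204, 402), giving (6) ⊆ (204, 402). Containment (⊆): since 6 | 204 and 6 | 402 (204 = 6·34, 402 = 6·67), every Z-linear combination of 204 and 402 is divisible by 6, so (204, 402) ⊆ (6). Therefore (204, 402) = (6), d = 6.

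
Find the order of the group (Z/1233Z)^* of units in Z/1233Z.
(Z/1233Z)^* consists of the classes a with gcd(a, 1233) = 1, so its order is φ(1233). φ is multiplicative, with φ(p^e) = p^e − p^(e−1). Factorise 1233 = 3^2 · 137. Then
  φ(1233) = (3^2 − 3^1) · (137 − 1) = 6 · 136 = 816.
Thus |(Z/1233Z)^*| = 816.

Final answer: |(Z/1233Z)^*| = 816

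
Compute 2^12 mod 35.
Use repeated squaring. Binary(12) = 1100. Walk through the bits of the exponent 12 left-to-right: at each bit after the leading one, square the running value, then multiply by 2 if the bit is 1 (always reducing mod 35):
  bit 1 = 1 (leading): start with 2.
  bit 2 = 1: square 2^2 = 4; bit is 1, so multiply 4·2 = 8 (mod 35).
  bit 3 = 0: square 8^2 = 64 ≡ 29 (mod 35).
  bit 4 = 0: square 29^2 = 841 ≡ 1 (mod 35).
Final value: 2^12 ≡ 1 (mod 35).

Final answer: 1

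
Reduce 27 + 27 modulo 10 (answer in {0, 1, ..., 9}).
4

Reduce the summands first: 27 ≡ 7, 27 ≡ 7 (mod 10), so 27 + 27 ≡ 7 + 7 (mod 10). 7 + 7 = 14; 14 = 1·10 + 4, so (27 + 27) mod 10 = 4.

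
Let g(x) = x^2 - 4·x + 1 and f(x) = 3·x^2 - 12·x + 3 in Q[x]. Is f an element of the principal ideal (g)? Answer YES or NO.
YES

In Q[x] the ideal (g) consists of all multiples of g, so f ∈ (g) iff g | f, i.e. iff the remainder of f on division by g is 0. Divide f by g (g is monic, so eliminate the leading term of the running remainder at each step):
  leading term 3·x^2: subtract (3)·g(x) = 3·x^2 - 12·x + 3, leaving 0
The remainder is 0, so f(x) = g(x) · h(x) with h(x) = 3. Hence g | f, i.e. f ∈ (g).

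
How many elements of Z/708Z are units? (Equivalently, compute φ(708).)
Z/708Z has φ(708) = 232 units

An element a ∈ Z/708Z is a unit iff gcd(a, 708) = 1, so the number of units is φ(708). φ is multiplicative, with φ(p^e) = p^e − p^(e−1). Factorise 708 = 2^2 · 3 · 59. Then
  φ(708) = (2^2 − 2^1) · (3 − 1) · (59 − 1) = 2 · 2 · 58 = 232.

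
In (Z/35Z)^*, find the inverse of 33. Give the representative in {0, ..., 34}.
33^(−1) ≡ 17 (mod 35)

Apply the extended Euclidean algorithm to (35, 33), tracking rows (r, s, t) with s·35 + t·33 = r. Each division r_prev = q·r_cur + r_new produces the new row as (previous row) − q·(current row):
  row A: (35, 1, 0)   [1·35 + 0·33 = 35]
  row B: (33, 0, 1)   [0·35 + 1·33 = 33]
  35 = 1·33 + 2   → row C = row A − 1·row B = (2, 1, −1)   [check: 1·35 − 1·33 = 2]
  33 = 16·2 + 1   → row D = row B − 16·row C = (1, −16, 17)   [check: −16·35 + 17·33 = 1]
  2 = 2·1 + 0   → remainder 0, stop. gcd = 1 (last nonzero row D).
The gcd is 1, so 33 is invertible mod 35. The last nonzero row gives −16·35 + 17·33 = 1, so t = 17. So 33^(−1) ≡ 17 (mod 35). Verify: 33 · 17 = 561 ≡ 1 (mod 35). ✓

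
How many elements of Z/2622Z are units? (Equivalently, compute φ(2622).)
An element a ∈ Z/2622Z is a unit iff gcd(a, 2622) = 1, so the number of units is φ(2622). φ is multiplicative, with φ(p^e) = p^e − p^(e−1). Factorise 2622 = 2 · 3 · 19 · 23. Then
  φ(2622) = (2 − 1) · (3 − 1) · (19 − 1) · (23 − 1) = 1 · 2 · 18 · 22 = 792.

Final answer: Z/2622Z has φ(2622) = 792 units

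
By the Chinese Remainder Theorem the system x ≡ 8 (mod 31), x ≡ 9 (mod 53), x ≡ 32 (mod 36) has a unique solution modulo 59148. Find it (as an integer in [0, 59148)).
The moduli 31, 53, 36 are pairwise coprime, so by the CRT there is a unique solution mod 31·53·36 = 59148.
Solve by successive substitution. Start with x ≡ 8 (mod 31).
  Combine with x ≡ 9 (mod 53): write x = 8 + 31·t and require 8 + 31·t ≡ 9 (mod 53), i.e. 31·t ≡ 9 − 8 ≡ 1 (mod 53). Since 31^(−1) ≡ 12 (mod 53), t ≡ 12·1 ≡ 12 (mod 53). So x ≡ 8 + 31·12 = 380 (mod 1643).
  Combine with x ≡ 32 (mod 36): write x = 380 + 1643·t and require 380 + 1643·t ≡ 32 (mod 36), i.e. 1643·t ≡ 32 − 380 ≡ 12 (mod 36). Since 1643^(−1) ≡ 11 (mod 36) (1643 ≡ 23 (mod 36)), t ≡ 11·12 ≡ 24 (mod 36). So x ≡ 380 + 1643·24 = 39812 (mod 59148).
Unique solution in [0, 59148): x = 39812.

Final answer: x ≡ 39812 (mod 59148); the representative in [0, 59148) is 39812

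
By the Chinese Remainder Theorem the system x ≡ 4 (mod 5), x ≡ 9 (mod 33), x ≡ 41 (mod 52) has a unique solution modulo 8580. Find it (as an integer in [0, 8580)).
x ≡ 7269 (mod 8580); the representative in [0, 8580) is 7269

The moduli 5, 33, 52 are pairwise coprime, so by the CRT there is a unique solution mod 5·33·52 = 8580.
Solve by successive substitution. Start with x ≡ 4 (mod 5).
  Combine with x ≡ 9 (mod 33): write x = 4 + 5·t and require 4 + 5·t ≡ 9 (mod 33), i.e. 5·t ≡ 9 − 4 ≡ 5 (mod 33). Since 5^(−1) ≡ 20 (mod 33), t ≡ 20·5 ≡ 1 (mod 33). So x ≡ 4 + 5·1 = 9 (mod 165).
  Combine with x ≡ 41 (mod 52): write x = 9 + 165·t and require 9 + 165·t ≡ 41 (mod 52), i.e. 165·t ≡ 41 − 9 ≡ 32 (mod 52). Since 165^(−1) ≡ 29 (mod 52) (165 ≡ 9 (mod 52)), t ≡ 29·32 ≡ 44 (mod 52). So x ≡ 9 + 165·44 = 7269 (mod 8580).
Unique solution in [0, 8580): x = 7269.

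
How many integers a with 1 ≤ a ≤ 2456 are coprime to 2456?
The number of a ∈ {1, ..., 2456} with gcd(a, 2456) = 1 is by definition Euler's totient φ(2456). φ is multiplicative, with φ(p^e) = p^e − p^(e−1). Factorise 2456 = 2^3 · 307. Then
  φ(2456) = (2^3 − 2^2) · (307 − 1) = 4 · 306 = 1224.
So there are 1224 such integers.

Final answer: 1224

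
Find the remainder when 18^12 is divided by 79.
22

Use repeated squaring. Binary(12) = 1100. Walk through the bits of the exponent 12 left-to-right: at each bit after the leading one, square the running value, then multiply by 18 if the bit is 1 (always reducing mod 79):
  bit 1 = 1 (leading): start with 18.
  bit 2 = 1: square 18^2 = 324 ≡ 8; bit is 1, so multiply 8·18 = 144 ≡ 65 (mod 79).
  bit 3 = 0: square 65^2 = 4225 ≡ 38 (mod 79).
  bit 4 = 0: square 38^2 = 1444 ≡ 22 (mod 79).
Final value: 18^12 ≡ 22 (mod 79).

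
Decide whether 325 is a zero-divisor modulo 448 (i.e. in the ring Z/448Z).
gcd(325, 448) = 1, so 325 is a unit in Z/448Z (it has a multiplicative inverse). A unit cannot be a zero-divisor: if 325·b ≡ 0 then multiplying both sides by 325^(−1) gives b ≡ 0. So 325 is not a zero-divisor.

Final answer: NO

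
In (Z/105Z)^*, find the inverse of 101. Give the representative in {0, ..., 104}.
Apply the extended Euclidean algorithm to (105, 101), tracking rows (r, s, t) with s·105 + t·101 = r. Each division r_prev = q·r_cur + r_new produces the new row as (previous row) − q·(current row):
  row A: (105, 1, 0)   [1·105 + 0·101 = 105]
  row B: (101, 0, 1)   [0·105 + 1·101 = 101]
  105 = 1·101 + 4   → row C = row A − 1·row B = (4, 1, −1)   [check: 1·105 − 1·101 = 4]
  101 = 25·4 + 1   → row D = row B − 25·row C = (1, −25, 26)   [check: −25·105 + 26·101 = 1]
  4 = 4·1 + 0   → remainder 0, stop. gcd = 1 (last nonzero row D).
The gcd is 1, so 101 is invertible mod 105. The last nonzero row gives −25·105 + 26·101 = 1, so t = 26. So 101^(−1) ≡ 26 (mod 105). Verify: 101 · 26 = 2626 ≡ 1 (mod 105). ✓

Final answer: 101^(−1) ≡ 26 (mod 105)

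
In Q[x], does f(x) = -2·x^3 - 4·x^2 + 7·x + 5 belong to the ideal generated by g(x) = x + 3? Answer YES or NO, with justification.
In Q[x] the ideal (g) consists of all multiples of g, so f ∈ (g) iff g | f, i.e. iff the remainder of f on division by g is 0. Divide f by g (g is monic, so eliminate the leading term of the running remainder at each step):
  leading term -2·x^3: subtract (-2·x^2)·g(x) = -2·x^3 - 6·x^2, leaving 2·x^2 + 7·x + 5
  leading term 2·x^2: subtract (2·x)·g(x) = 2·x^2 + 6·x, leaving x + 5
  leading term x: subtract (1)·g(x) = x + 3, leaving 2
The remainder r(x) = 2 ≠ 0 (and deg r < deg g), so g ∤ f, i.e. f ∉ (g).

Final answer: NO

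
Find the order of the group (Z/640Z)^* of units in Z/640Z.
|(Z/640Z)^*| = 256

(Z/640Z)^* consists of the classes a with gcd(a, 640) = 1, so its order is φ(640). φ is multiplicative, with φ(p^e) = p^e − p^(e−1). Factorise 640 = 2^7 · 5. Then
  φ(640) = (2^7 − 2^6) · (5 − 1) = 64 · 4 = 256.
Thus |(Z/640Z)^*| = 256.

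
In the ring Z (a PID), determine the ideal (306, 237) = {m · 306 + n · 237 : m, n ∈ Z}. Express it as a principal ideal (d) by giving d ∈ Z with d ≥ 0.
(306, 237) = (3); d = 3

In the PID Z, (a, b) is generated by gcd(a, b). Compute gcd(306, 237) with the extended Euclidean algorithm, tracking rows (r, s, t) with s·306 + t·237 = r:
  row A: (306, 1, 0)   [1·306 + 0·237 = 306]
  row B: (237, 0, 1)   [0·306 + 1·237 = 237]
  306 = 1·237 + 69   → row C = row A − 1·row B = (69, 1, −1)   [check: 1·306 − 1·237 = 69]
  237 = 3·69 + 30   → row D = row B − 3·row C = (30, −3, 4)   [check: −3·306 + 4·237 = 30]
  69 = 2·30 + 9   → row E = row C − 2·row D = (9, 7, −9)   [check: 7·306 − 9·237 = 9]
  30 = 3·9 + 3   → row F = row D − 3·row E = (3, −24, 31)   [check: −24·306 + 31·237 = 3]
  9 = 3·3 + 0   → remainder 0, stop. gcd = 3 (last nonzero row F).
So gcd(306, 237) = 3, with Bézout identity −24·306 + 31·237 = 3. Containment (⊇): the Bézout identity exhibits 3 as an element of (306, 237), giving (3) ⊆ (306, 237). Containment (⊆): since 3 | 306 and 3 | 237 (306 = 3·102, 237 = 3·79), every Z-linear combination of 306 and 237 is divisible by 3, so (306, 237) ⊆ (3). Therefore (306, 237) = (3), d = 3.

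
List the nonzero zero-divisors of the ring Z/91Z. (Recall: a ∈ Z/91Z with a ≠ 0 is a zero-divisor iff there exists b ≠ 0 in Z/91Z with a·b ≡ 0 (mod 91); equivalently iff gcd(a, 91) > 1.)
An element a ∈ Z/91Z (with a ≠ 0) is a zero-divisor iff gcd(a, 91) > 1 (because a is a unit precisely when gcd(a, n) = 1, and in Z/nZ every nonzero, non-unit element is a zero-divisor). Scan a = 1, ..., 90 and keep those with gcd(a, 91) > 1:
  gcd(7, 91) = 7, gcd(13, 91) = 13, gcd(14, 91) = 7, gcd(21, 91) = 7, gcd(26, 91) = 13, gcd(28, 91) = 7, gcd(35, 91) = 7, gcd(39, 91) = 13, gcd(42, 91) = 7, gcd(49, 91) = 7, gcd(52, 91) = 13, gcd(56, 91) = 7, gcd(63, 91) = 7, gcd(65, 91) = 13, gcd(70, 91) = 7, gcd(77, 91) = 7, gcd(78, 91) = 13, gcd(84, 91) = 7.
All other a ∈ {1, ..., 90} have gcd(a, 91) = 1 and are units. So the nonzero zero-divisors are exactly the 18 values of a appearing in this scan.

Final answer: nonzero zero-divisors of Z/91Z = {7, 13, 14, 21, 26, 28, 35, 39, 42, 49, 52, 56, 63, 65, 70, 77, 78, 84}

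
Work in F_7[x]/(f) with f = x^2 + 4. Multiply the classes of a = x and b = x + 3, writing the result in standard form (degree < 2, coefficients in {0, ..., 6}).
a · b ≡ 3·x + 3 (mod f(x))

Multiply as integer polynomials: a · b = x^2 + 3·x. Reducing coefficients mod 7: a · b ≡ x^2 + 3·x. Now divide by f(x) = x^2 + 4 in F_7[x], eliminating the leading term at each step:
  leading term x^2: subtract (1)·f(x) = x^2 + 4, leaving 3·x + 3 (coefficients mod 7)
The degree is now < 2, so this is the remainder. Hence a · b ≡ 3·x + 3 in F_7[x]/(f).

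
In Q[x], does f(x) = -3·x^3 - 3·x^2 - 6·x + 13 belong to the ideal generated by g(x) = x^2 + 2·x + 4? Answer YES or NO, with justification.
NO

In Q[x] the ideal (g) consists of all multiples of g, so f ∈ (g) iff g | f, i.e. iff the remainder of f on division by g is 0. Divide f by g (g is monic, so eliminate the leading term of the running remainder at each step):
  leading term -3·x^3: subtract (-3·x)·g(x) = -3·x^3 - 6·x^2 - 12·x, leaving 3·x^2 + 6·x + 13
  leading term 3·x^2: subtract (3)·g(x) = 3·x^2 + 6·x + 12, leaving 1
The remainder r(x) = 1 ≠ 0 (and deg r < deg g), so g ∤ f, i.e. f ∉ (g).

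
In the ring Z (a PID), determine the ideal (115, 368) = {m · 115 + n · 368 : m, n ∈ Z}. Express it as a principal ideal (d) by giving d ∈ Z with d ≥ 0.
(115, 368) = (23); d = 23

In the PID Z, (a, b) is generated by gcd(a, b). Compute gcd(368, 115) with the extended Euclidean algorithm, tracking rows (r, s, t) with s·368 + t·115 = r:
  row A: (368, 1, 0)   [1·368 + 0·115 = 368]
  row B: (115, 0, 1)   [0·368 + 1·115 = 115]
  368 = 3·115 + 23   → row C = row A − 3·row B = (23, 1, −3)   [check: 1·368 − 3·115 = 23]
  115 = 5·23 + 0   → remainder 0, stop. gcd = 23 (last nonzero row C).
So gcd(115, 368) = 23, with Bézout identity 1·368 − 3·115 = 23. Containment (⊇): the Bézout identity exhibits 23 as an element of (115, 368), giving (23) ⊆ (115, 368). Containment (⊆): since 23 | 115 and 23 | 368 (115 = 23·5, 368 = 23·16), every Z-linear combination of 115 and 368 is divisible by 23, so (115, 368) ⊆ (23). Therefore (115, 368) = (23), d = 23.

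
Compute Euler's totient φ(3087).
φ is multiplicative, with φ(p^e) = p^e − p^(e−1). Factorise 3087 = 3^2 · 7^3. Then
  φ(3087) = (3^2 − 3^1) · (7^3 − 7^2) = 6 · 294 = 1764.

Final answer: φ(3087) = 1764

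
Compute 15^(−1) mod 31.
Apply the extended Euclidean algorithm to (31, 15), tracking rows (r, s, t) with s·31 + t·15 = r. Each division r_prev = q·r_cur + r_new produces the new row as (previous row) − q·(current row):
  row A: (31, 1, 0)   [1·31 + 0·15 = 31]
  row B: (15, 0, 1)   [0·31 + 1·15 = 15]
  31 = 2·15 + 1   → row C = row A − 2·row B = (1, 1, −2)   [check: 1·31 − 2·15 = 1]
  15 = 15·1 + 0   → remainder 0, stop. gcd = 1 (last nonzero row C).
The gcd is 1, so 15 is invertible mod 31. The last nonzero row gives 1·31 − 2·15 = 1, so t = −2. So 15^(−1) ≡ −2 ≡ 29 (mod 31). Verify: 15 · 29 = 435 ≡ 1 (mod 31). ✓

Final answer: 15^(−1) ≡ 29 (mod 31)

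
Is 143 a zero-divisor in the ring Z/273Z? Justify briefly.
gcd(143, 273) = 13 > 1, so 143 is not a unit in Z/273Z. In Z/nZ every nonzero non-unit is a zero-divisor: explicitly, take b = 273/gcd = 21 ≠ 0 (mod 273); then 143·21 = 3003 = 11·273, i.e. 143·21 ≡ 0 (mod 273). So 143 is a zero-divisor.

Final answer: YES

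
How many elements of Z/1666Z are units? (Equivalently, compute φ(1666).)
An element a ∈ Z/1666Z is a unit iff gcd(a, 1666) = 1, so the number of units is φ(1666). φ is multiplicative, with φ(p^e) = p^e − p^(e−1). Factorise 1666 = 2 · 7^2 · 17. Then
  φ(1666) = (2 − 1) · (7^2 − 7^1) · (17 − 1) = 1 · 42 · 16 = 672.

Final answer: Z/1666Z has φ(1666) = 672 units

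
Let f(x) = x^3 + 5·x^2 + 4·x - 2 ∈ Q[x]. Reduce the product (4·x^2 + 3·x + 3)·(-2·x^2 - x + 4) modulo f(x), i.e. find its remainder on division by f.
a · b ≡ -111·x^2 - 127·x + 72 (mod f(x))

First multiply in Q[x] without reducing: a · b = -8·x^4 - 10·x^3 + 7·x^2 + 9·x + 12. Now divide by f(x) = x^3 + 5·x^2 + 4·x - 2, eliminating the leading term at each step:
  leading term -8·x^4: subtract (-8·x)·f(x) = -8·x^4 - 40·x^3 - 32·x^2 + 16·x, leaving 30·x^3 + 39·x^2 - 7·x + 12
  leading term 30·x^3: subtract (30)·f(x) = 30·x^3 + 150·x^2 + 120·x - 60, leaving -111·x^2 - 127·x + 72
The degree is now < 3, so this is the remainder. Hence a · b ≡ -111·x^2 - 127·x + 72 in Q[x]/(f).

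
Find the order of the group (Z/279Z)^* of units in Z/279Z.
|(Z/279Z)^*| = 180

(Z/279Z)^* consists of the classes a with gcd(a, 279) = 1, so its order is φ(279). φ is multiplicative, with φ(p^e) = p^e − p^(e−1). Factorise 279 = 3^2 · 31. Then
  φ(279) = (3^2 − 3^1) · (31 − 1) = 6 · 30 = 180.
Thus |(Z/279Z)^*| = 180.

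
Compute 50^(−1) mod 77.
Apply the extended Euclidean algorithm to (77, 50), tracking rows (r, s, t) with s·77 + t·50 = r. Each division r_prev = q·r_cur + r_new produces the new row as (previous row) − q·(current row):
  row A: (77, 1, 0)   [1·77 + 0·50 = 77]
  row B: (50, 0, 1)   [0·77 + 1·50 = 50]
  77 = 1·50 + 27   → row C = row A − 1·row B = (27, 1, −1)   [check: 1·77 − 1·50 = 27]
  50 = 1·27 + 23   → row D = row B − 1·row C = (23, −1, 2)   [check: −1·77 + 2·50 = 23]
  27 = 1·23 + 4   → row E = row C − 1·row D = (4, 2, −3)   [check: 2·77 − 3·50 = 4]
  23 = 5·4 + 3   → row F = row D − 5·row E = (3, −11, 17)   [check: −11·77 + 17·50 = 3]
  4 = 1·3 + 1   → row G = row E − 1·row F = (1, 13, −20)   [check: 13·77 − 20·50 = 1]
  3 = 3·1 + 0   → remainder 0, stop. gcd = 1 (last nonzero row G).
The gcd is 1, so 50 is invertible mod 77. The last nonzero row gives 13·77 − 20·50 = 1, so t = −20. So 50^(−1) ≡ −20 ≡ 57 (mod 77). Verify: 50 · 57 = 2850 ≡ 1 (mod 77). ✓

Final answer: 50^(−1) ≡ 57 (mod 77)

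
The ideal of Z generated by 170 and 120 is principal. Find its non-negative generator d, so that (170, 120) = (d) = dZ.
(170, 120) = (10); d = 10

In the PID Z, (a, b) is generated by gcd(a, b). Compute gcd(170, 120) with the extended Euclidean algorithm, tracking rows (r, s, t) with s·170 + t·120 = r:
  row A: (170, 1, 0)   [1·170 + 0·120 = 170]
  row B: (120, 0, 1)   [0·170 + 1·120 = 120]
  170 = 1·120 + 50   → row C = row A − 1·row B = (50, 1, −1)   [check: 1·170 − 1·120 = 50]
  120 = 2·50 + 20   → row D = row B − 2·row C = (20, −2, 3)   [check: −2·170 + 3·120 = 20]
  50 = 2·20 + 10   → row E = row C − 2·row D = (10, 5, −7)   [check: 5·170 − 7·120 = 10]
  20 = 2·10 + 0   → remainder 0, stop. gcd = 10 (last nonzero row E).
So gcd(170, 120) = 10, with Bézout identity 5·170 − 7·120 = 10. Containment (⊇): the Bézout identity exhibits 10 as an element of (170, 120), giving (10) ⊆ (170, 120). Containment (⊆): since 10 | 170 and 10 | 120 (170 = 10·17, 120 = 10·12), every Z-linear combination of 170 and 120 is divisible by 10, so (170, 120) ⊆ (10). Therefore (170, 120) = (10), d = 10.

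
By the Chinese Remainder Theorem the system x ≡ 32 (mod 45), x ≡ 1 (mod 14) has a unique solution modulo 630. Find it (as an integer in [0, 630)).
The moduli 45, 14 are pairwise coprime, so by the CRT there is a unique solution mod 45·14 = 630.
Solve by successive substitution. Start with x ≡ 32 (mod 45).
  Combine with x ≡ 1 (mod 14): write x = 32 + 45·t and require 32 + 45·t ≡ 1 (mod 14), i.e. 45·t ≡ 1 − 32 ≡ 11 (mod 14). Since 45^(−1) ≡ 5 (mod 14) (45 ≡ 3 (mod 14)), t ≡ 5·11 ≡ 13 (mod 14). So x ≡ 32 + 45·13 = 617 (mod 630).
Unique solution in [0, 630): x = 617.

Final answer: x ≡ 617 (mod 630); the representative in [0, 630) is 617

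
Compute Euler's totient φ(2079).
φ(2079) = 1080

φ is multiplicative, with φ(p^e) = p^e − p^(e−1). Factorise 2079 = 3^3 · 7 · 11. Then
  φ(2079) = (3^3 − 3^2) · (7 − 1) · (11 − 1) = 18 · 6 · 10 = 1080.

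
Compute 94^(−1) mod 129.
Apply the extended Euclidean algorithm to (129, 94), tracking rows (r, s, t) with s·129 + t·94 = r. Each division r_prev = q·r_cur + r_new produces the new row as (previous row) − q·(current row):
  row A: (129, 1, 0)   [1·129 + 0·94 = 129]
  row B: (94, 0, 1)   [0·129 + 1·94 = 94]
  129 = 1·94 + 35   → row C = row A − 1·row B = (35, 1, −1)   [check: 1·129 − 1·94 = 35]
  94 = 2·35 + 24   → row D = row B − 2·row C = (24, −2, 3)   [check: −2·129 + 3·94 = 24]
  35 = 1·24 + 11   → row E = row C − 1·row D = (11, 3, −4)   [check: 3·129 − 4·94 = 11]
  24 = 2·11 + 2   → row F = row D − 2·row E = (2, −8, 11)   [check: −8·129 + 11·94 = 2]
  11 = 5·2 + 1   → row G = row E − 5·row F = (1, 43, −59)   [check: 43·129 − 59·94 = 1]
  2 = 2·1 + 0   → remainder 0, stop. gcd = 1 (last nonzero row G).
The gcd is 1, so 94 is invertible mod 129. The last nonzero row gives 43·129 − 59·94 = 1, so t = −59. So 94^(−1) ≡ −59 ≡ 70 (mod 129). Verify: 94 · 70 = 6580 ≡ 1 (mod 129). ✓

Final answer: 94^(−1) ≡ 70 (mod 129)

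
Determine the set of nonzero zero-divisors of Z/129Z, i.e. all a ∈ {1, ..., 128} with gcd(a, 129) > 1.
An element a ∈ Z/129Z (with a ≠ 0) is a zero-divisor iff gcd(a, 129) > 1 (because a is a unit precisely when gcd(a, n) = 1, and in Z/nZ every nonzero, non-unit element is a zero-divisor). Scan a = 1, ..., 128 and keep those with gcd(a, 129) > 1:
  gcd(3, 129) = 3, gcd(6, 129) = 3, gcd(9, 129) = 3, gcd(12, 129) = 3, gcd(15, 129) = 3, gcd(18, 129) = 3, gcd(21, 129) = 3, gcd(24, 129) = 3, gcd(27, 129) = 3, gcd(30, 129) = 3, gcd(33, 129) = 3, gcd(36, 129) = 3, gcd(39, 129) = 3, gcd(42, 129) = 3, gcd(43, 129) = 43, gcd(45, 129) = 3, gcd(48, 129) = 3, gcd(51, 129) = 3, gcd(54, 129) = 3, gcd(57, 129) = 3, gcd(60, 129) = 3, gcd(63, 129) = 3, gcd(66, 129) = 3, gcd(69, 129) = 3, gcd(72, 129) = 3, gcd(75, 129) = 3, gcd(78, 129) = 3, gcd(81, 129) = 3, gcd(84, 129) = 3, gcd(86, 129) = 43, gcd(87, 129) = 3, gcd(90, 129) = 3, gcd(93, 129) = 3, gcd(96, 129) = 3, gcd(99, 129) = 3, gcd(102, 129) = 3, gcd(105, 129) = 3, gcd(108, 129) = 3, gcd(111, 129) = 3, gcd(114, 129) = 3, gcd(117, 129) = 3, gcd(120, 129) = 3, gcd(123, 129) = 3, gcd(126, 129) = 3.
All other a ∈ {1, ..., 128} have gcd(a, 129) = 1 and are units. So the nonzero zero-divisors are exactly the 44 values of a appearing in this scan.

Final answer: nonzero zero-divisors of Z/129Z = {3, 6, 9, 12, 15, 18, 21, 24, 27, 30, 33, 36, 39, 42, 43, 45, 48, 51, 54, 57, 60, 63, 66, 69, 72, 75, 78, 81, 84, 86, 87, 90, 93, 96, 99, 102, 105, 108, 111, 114, 117, 120, 123, 126}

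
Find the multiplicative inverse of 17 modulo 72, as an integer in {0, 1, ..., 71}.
Apply the extended Euclidean algorithm to (72, 17), tracking rows (r, s, t) with s·72 + t·17 = r. Each division r_prev = q·r_cur + r_new produces the new row as (previous row) − q·(current row):
  row A: (72, 1, 0)   [1·72 + 0·17 = 72]
  row B: (17, 0, 1)   [0·72 + 1·17 = 17]
  72 = 4·17 + 4   → row C = row A − 4·row B = (4, 1, −4)   [check: 1·72 − 4·17 = 4]
  17 = 4·4 + 1   → row D = row B − 4·row C = (1, −4, 17)   [check: −4·72 + 17·17 = 1]
  4 = 4·1 + 0   → remainder 0, stop. gcd = 1 (last nonzero row D).
The gcd is 1, so 17 is invertible mod 72. The last nonzero row gives −4·72 + 17·17 = 1, so t = 17. So 17^(−1) ≡ 17 (mod 72). Verify: 17 · 17 = 289 ≡ 1 (mod 72). ✓

Final answer: 17^(−1) ≡ 17 (mod 72)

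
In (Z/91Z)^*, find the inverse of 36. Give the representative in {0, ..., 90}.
36^(−1) ≡ 43 (mod 91)

Apply the extended Euclidean algorithm to (91, 36), tracking rows (r, s, t) with s·91 + t·36 = r. Each division r_prev = q·r_cur + r_new produces the new row as (previous row) − q·(current row):
  row A: (91, 1, 0)   [1·91 + 0·36 = 91]
  row B: (36, 0, 1)   [0·91 + 1·36 = 36]
  91 = 2·36 + 19   → row C = row A − 2·row B = (19, 1, −2)   [check: 1·91 − 2·36 = 19]
  36 = 1·19 + 17   → row D = row B − 1·row C = (17, −1, 3)   [check: −1·91 + 3·36 = 17]
  19 = 1·17 + 2   → row E = row C − 1·row D = (2, 2, −5)   [check: 2·91 − 5·36 = 2]
  17 = 8·2 + 1   → row F = row D − 8·row E = (1, −17, 43)   [check: −17·91 + 43·36 = 1]
  2 = 2·1 + 0   → remainder 0, stop. gcd = 1 (last nonzero row F).
The gcd is 1, so 36 is invertible mod 91. The last nonzero row gives −17·91 + 43·36 = 1, so t = 43. So 36^(−1) ≡ 43 (mod 91). Verify: 36 · 43 = 1548 ≡ 1 (mod 91). ✓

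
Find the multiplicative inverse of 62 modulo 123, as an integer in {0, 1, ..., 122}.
62^(−1) ≡ 2 (mod 123)

Apply the extended Euclidean algorithm to (123, 62), tracking rows (r, s, t) with s·123 + t·62 = r. Each division r_prev = q·r_cur + r_new produces the new row as (previous row) − q·(current row):
  row A: (123, 1, 0)   [1·123 + 0·62 = 123]
  row B: (62, 0, 1)   [0·123 + 1·62 = 62]
  123 = 1·62 + 61   → row C = row A − 1·row B = (61, 1, −1)   [check: 1·123 − 1·62 = 61]
  62 = 1·61 + 1   → row D = row B − 1·row C = (1, −1, 2)   [check: −1·123 + 2·62 = 1]
  61 = 61·1 + 0   → remainder 0, stop. gcd = 1 (last nonzero row D).
The gcd is 1, so 62 is invertible mod 123. The last nonzero row gives −1·123 + 2·62 = 1, so t = 2. So 62^(−1) ≡ 2 (mod 123). Verify: 62 · 2 = 124 ≡ 1 (mod 123). ✓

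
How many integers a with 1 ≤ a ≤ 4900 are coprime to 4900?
1680

The number of a ∈ {1, ..., 4900} with gcd(a, 4900) = 1 is by definition Euler's totient φ(4900). φ is multiplicative, with φ(p^e) = p^e − p^(e−1). Factorise 4900 = 2^2 · 5^2 · 7^2. Then
  φ(4900) = (2^2 − 2^1) · (5^2 − 5^1) · (7^2 − 7^1) = 2 · 20 · 42 = 1680.
So there are 1680 such integers.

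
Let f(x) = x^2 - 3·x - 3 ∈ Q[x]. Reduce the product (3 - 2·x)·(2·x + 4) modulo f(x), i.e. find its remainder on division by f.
a · b ≡ -14·x (mod f(x))

First multiply in Q[x] without reducing: a · b = -4·x^2 - 2·x + 12. Now divide by f(x) = x^2 - 3·x - 3, eliminating the leading term at each step:
  leading term -4·x^2: subtract (-4)·f(x) = -4·x^2 + 12·x + 12, leaving -14·x
The degree is now < 2, so this is the remainder. Hence a · b ≡ -14·x in Q[x]/(f).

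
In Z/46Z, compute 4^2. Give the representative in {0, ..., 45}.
Use repeated squaring. Binary(2) = 10. Walk through the bits of the exponent 2 left-to-right: at each bit after the leading one, square the running value, then multiply by 4 if the bit is 1 (always reducing mod 46):
  bit 1 = 1 (leading): start with 4.
  bit 2 = 0: square 4^2 = 16 (mod 46).
Final value: 4^2 ≡ 16 (mod 46).

Final answer: 16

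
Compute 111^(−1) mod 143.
Apply the extended Euclidean algorithm to (143, 111), tracking rows (r, s, t) with s·143 + t·111 = r. Each division r_prev = q·r_cur + r_new produces the new row as (previous row) − q·(current row):
  row A: (143, 1, 0)   [1·143 + 0·111 = 143]
  row B: (111, 0, 1)   [0·143 + 1·111 = 111]
  143 = 1·111 + 32   → row C = row A − 1·row B = (32, 1, −1)   [check: 1·143 − 1·111 = 32]
  111 = 3·32 + 15   → row D = row B − 3·row C = (15, −3, 4)   [check: −3·143 + 4·111 = 15]
  32 = 2·15 + 2   → row E = row C − 2·row D = (2, 7, −9)   [check: 7·143 − 9·111 = 2]
  15 = 7·2 + 1   → row F = row D − 7·row E = (1, −52, 67)   [check: −52·143 + 67·111 = 1]
  2 = 2·1 + 0   → remainder 0, stop. gcd = 1 (last nonzero row F).
The gcd is 1, so 111 is invertible mod 143. The last nonzero row gives −52·143 + 67·111 = 1, so t = 67. So 111^(−1) ≡ 67 (mod 143). Verify: 111 · 67 = 7437 ≡ 1 (mod 143). ✓

Final answer: 111^(−1) ≡ 67 (mod 143)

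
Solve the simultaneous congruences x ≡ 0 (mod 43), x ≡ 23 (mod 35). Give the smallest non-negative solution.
The moduli 43, 35 are pairwise coprime, so by the CRT there is a unique solution mod 43·35 = 1505.
Solve by successive substitution. Start with x ≡ 0 (mod 43).
  Combine with x ≡ 23 (mod 35): write x = 43·t and require 43·t ≡ 23 (mod 35). Since 43^(−1) ≡ 22 (mod 35) (43 ≡ 8 (mod 35)), t ≡ 22·23 ≡ 16 (mod 35). So x ≡ 43·16 = 688 (mod 1505).
Unique solution in [0, 1505): x = 688.

Final answer: x ≡ 688 (mod 1505); the representative in [0, 1505) is 688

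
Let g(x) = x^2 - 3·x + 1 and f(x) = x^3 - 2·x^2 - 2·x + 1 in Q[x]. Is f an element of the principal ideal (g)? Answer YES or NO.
In Q[x] the ideal (g) consists of all multiples of g, so f ∈ (g) iff g | f, i.e. iff the remainder of f on division by g is 0. Divide f by g (g is monic, so eliminate the leading term of the running remainder at each step):
  leading term x^3: subtract (x)·g(x) = x^3 - 3·x^2 + x, leaving x^2 - 3·x + 1
  leading term x^2: subtract (1)·g(x) = x^2 - 3·x + 1, leaving 0
The remainder is 0, so f(x) = g(x) · h(x) with h(x) = x + 1. Hence g | f, i.e. f ∈ (g).

Final answer: YES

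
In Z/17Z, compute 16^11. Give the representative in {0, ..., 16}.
16

Use repeated squaring. Binary(11) = 1011. Walk through the bits of the exponent 11 left-to-right: at each bit after the leading one, square the running value, then multiply by 16 if the bit is 1 (always reducing mod 17):
  bit 1 = 1 (leading): start with 16.
  bit 2 = 0: square 16^2 = 256 ≡ 1 (mod 17).
  bit 3 = 1: square 1^2 = 1; bit is 1, so multiply 1·16 = 16 (mod 17).
  bit 4 = 1: square 16^2 = 256 ≡ 1; bit is 1, so multiply 1·16 = 16 (mod 17).
Final value: 16^11 ≡ 16 (mod 17).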